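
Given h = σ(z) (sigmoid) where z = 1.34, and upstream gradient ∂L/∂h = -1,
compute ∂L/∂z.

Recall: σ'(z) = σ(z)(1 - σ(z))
∂L/∂z = -0.1644

σ(1.34) = 0.7925
σ'(1.34) = σ(1.34)(1 - σ(1.34)) = 0.7925 × 0.2075 = 0.1644
∂L/∂z = ∂L/∂h · σ'(z) = -1 × 0.1644 = -0.1644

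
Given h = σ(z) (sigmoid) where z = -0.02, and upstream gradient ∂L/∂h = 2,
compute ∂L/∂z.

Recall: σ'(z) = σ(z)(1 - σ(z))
∂L/∂z = 0.5

σ(-0.02) = 0.495
σ'(-0.02) = σ(-0.02)(1 - σ(-0.02)) = 0.495 × 0.505 = 0.25
∂L/∂z = ∂L/∂h · σ'(z) = 2 × 0.25 = 0.5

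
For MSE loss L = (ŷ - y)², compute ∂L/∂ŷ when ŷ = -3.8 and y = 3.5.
∂L/∂ŷ = -14.6

∂L/∂ŷ = 2(ŷ - y) = 2(-3.8 - 3.5) = 2(-7.3) = -14.6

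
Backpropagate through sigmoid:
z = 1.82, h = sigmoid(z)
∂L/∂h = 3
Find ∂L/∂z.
∂L/∂z = 0.36

σ(1.82) = 0.8606
σ'(1.82) = σ(1.82)(1 - σ(1.82)) = 0.8606 × 0.1394 = 0.12
∂L/∂z = ∂L/∂h · σ'(z) = 3 × 0.12 = 0.36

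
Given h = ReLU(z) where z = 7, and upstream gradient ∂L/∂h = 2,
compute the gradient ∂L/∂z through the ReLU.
∂L/∂z = 2

h = ReLU(7) = 7
Since z > 0: ∂h/∂z = 1
∂L/∂z = ∂L/∂h · ∂h/∂z = 2 × 1 = 2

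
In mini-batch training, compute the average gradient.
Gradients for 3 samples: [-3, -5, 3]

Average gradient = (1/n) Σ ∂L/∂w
Average gradient = -1.667

Average = (1/3)(-3 + -5 + 3) = -5/3 = -1.667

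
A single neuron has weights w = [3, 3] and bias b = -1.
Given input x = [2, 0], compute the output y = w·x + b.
y = 5

y = (3)(2) + (3)(0) + -1 = 5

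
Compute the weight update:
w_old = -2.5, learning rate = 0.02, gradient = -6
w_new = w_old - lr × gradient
w_new = -2.38

w_new = w - η·∂L/∂w = -2.5 - 0.02×(-6) = -2.5 - (-0.12) = -2.38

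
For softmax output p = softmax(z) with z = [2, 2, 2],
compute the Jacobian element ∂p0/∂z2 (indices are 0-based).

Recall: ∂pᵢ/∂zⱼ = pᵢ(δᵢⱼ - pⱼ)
∂p0/∂z2 = -0.1111

p = softmax(z) = [0.3333, 0.3333, 0.3333]
p0 = 0.3333, p2 = 0.3333

∂p0/∂z2 = -p0 × p2 = -0.3333 × 0.3333 = -0.1111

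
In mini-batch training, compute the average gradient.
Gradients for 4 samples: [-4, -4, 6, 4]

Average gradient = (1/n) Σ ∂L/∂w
Average gradient = 0.5

Average = (1/4)(-4 + -4 + 6 + 4) = 2/4 = 0.5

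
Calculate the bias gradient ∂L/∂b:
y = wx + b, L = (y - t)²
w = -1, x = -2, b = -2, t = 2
∂L/∂b = -4

y = wx + b = (-1)(-2) + -2 = 0
∂L/∂y = 2(y - t) = 2(0 - 2) = -4
∂y/∂b = 1
∂L/∂b = ∂L/∂y · ∂y/∂b = -4 × 1 = -4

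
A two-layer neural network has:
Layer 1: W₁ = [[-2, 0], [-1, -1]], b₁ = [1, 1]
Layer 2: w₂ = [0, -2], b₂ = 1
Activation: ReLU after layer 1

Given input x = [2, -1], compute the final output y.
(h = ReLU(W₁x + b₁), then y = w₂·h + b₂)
y = 1

Layer 1 pre-activation: z₁ = [-3, 0]
After ReLU: h = [0, 0]
Layer 2 output: y = 0×0 + -2×0 + 1 = 1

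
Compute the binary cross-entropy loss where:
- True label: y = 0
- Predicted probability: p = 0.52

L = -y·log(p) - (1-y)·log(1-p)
L = 0.734

L = -0·log(0.52) - 1·log(0.48) = -log(0.48) = 0.734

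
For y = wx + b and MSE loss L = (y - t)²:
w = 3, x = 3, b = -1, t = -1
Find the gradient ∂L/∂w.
∂L/∂w = 54

y = wx + b = (3)(3) + -1 = 8
∂L/∂y = 2(y - t) = 2(8 - -1) = 18
∂y/∂w = x = 3
∂L/∂w = ∂L/∂y · ∂y/∂w = 18 × 3 = 54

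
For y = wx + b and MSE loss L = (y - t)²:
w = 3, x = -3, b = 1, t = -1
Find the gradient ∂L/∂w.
∂L/∂w = 42

y = wx + b = (3)(-3) + 1 = -8
∂L/∂y = 2(y - t) = 2(-8 - -1) = -14
∂y/∂w = x = -3
∂L/∂w = ∂L/∂y · ∂y/∂w = -14 × -3 = 42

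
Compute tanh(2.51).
0.9869

tanh(2.51) = (e^(2.51) - e^(-2.51))/(e^(2.51) + e^(-2.51)) = 0.9869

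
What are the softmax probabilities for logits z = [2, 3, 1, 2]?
p = [0.1966, 0.5344, 0.0723, 0.1966]

exp(z) = [7.389, 20.09, 2.718, 7.389]
Sum = 37.58
p = [0.1966, 0.5344, 0.0723, 0.1966]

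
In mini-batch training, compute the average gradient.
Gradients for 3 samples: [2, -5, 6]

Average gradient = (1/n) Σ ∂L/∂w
Average gradient = 1

Average = (1/3)(2 + -5 + 6) = 3/3 = 1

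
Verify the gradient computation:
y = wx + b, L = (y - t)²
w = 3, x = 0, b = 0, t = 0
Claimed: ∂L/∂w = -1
Incorrect

y = (3)(0) + 0 = 0
∂L/∂y = 2(y - t) = 2(0 - 0) = 0
∂y/∂w = x = 0
∂L/∂w = 0 × 0 = 0

Claimed value: -1
Incorrect: The correct gradient is 0.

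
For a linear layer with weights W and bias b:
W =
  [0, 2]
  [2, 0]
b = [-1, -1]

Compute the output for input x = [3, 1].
y = [1, 5]

Wx = [0×3 + 2×1, 2×3 + 0×1]
   = [2, 6]
y = Wx + b = [2 + -1, 6 + -1] = [1, 5]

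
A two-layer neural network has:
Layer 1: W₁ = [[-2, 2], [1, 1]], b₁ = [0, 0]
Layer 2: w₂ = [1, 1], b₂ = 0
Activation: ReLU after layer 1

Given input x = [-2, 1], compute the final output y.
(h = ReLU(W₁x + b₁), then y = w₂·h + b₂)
y = 6

Layer 1 pre-activation: z₁ = [6, -1]
After ReLU: h = [6, 0]
Layer 2 output: y = 1×6 + 1×0 + 0 = 6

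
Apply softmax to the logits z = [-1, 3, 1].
p = [0.0159, 0.8668, 0.1173]

exp(z) = [0.3679, 20.09, 2.718]
Sum = 23.17
p = [0.0159, 0.8668, 0.1173]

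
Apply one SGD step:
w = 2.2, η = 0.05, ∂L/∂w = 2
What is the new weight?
w_new = 2.1

w_new = w - η·∂L/∂w = 2.2 - 0.05×(2) = 2.2 - (0.1) = 2.1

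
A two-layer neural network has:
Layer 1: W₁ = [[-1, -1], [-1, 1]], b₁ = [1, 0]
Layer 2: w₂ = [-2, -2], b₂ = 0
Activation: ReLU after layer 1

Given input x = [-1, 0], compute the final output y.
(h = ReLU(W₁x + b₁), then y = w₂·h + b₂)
y = -6

Layer 1 pre-activation: z₁ = [2, 1]
After ReLU: h = [2, 1]
Layer 2 output: y = -2×2 + -2×1 + 0 = -6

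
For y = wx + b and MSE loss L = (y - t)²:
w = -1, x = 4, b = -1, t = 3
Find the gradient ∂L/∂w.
∂L/∂w = -64

y = wx + b = (-1)(4) + -1 = -5
∂L/∂y = 2(y - t) = 2(-5 - 3) = -16
∂y/∂w = x = 4
∂L/∂w = ∂L/∂y · ∂y/∂w = -16 × 4 = -64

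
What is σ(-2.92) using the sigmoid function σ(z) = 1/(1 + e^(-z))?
0.05117

sigmoid(-2.92) = 1/(1 + e^(2.92)) = 1/(1 + 18.54) = 0.05117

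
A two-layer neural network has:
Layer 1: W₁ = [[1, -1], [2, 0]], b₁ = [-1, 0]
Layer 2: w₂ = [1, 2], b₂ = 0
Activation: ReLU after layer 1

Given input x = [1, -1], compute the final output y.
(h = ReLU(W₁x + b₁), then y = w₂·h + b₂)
y = 5

Layer 1 pre-activation: z₁ = [1, 2]
After ReLU: h = [1, 2]
Layer 2 output: y = 1×1 + 2×2 + 0 = 5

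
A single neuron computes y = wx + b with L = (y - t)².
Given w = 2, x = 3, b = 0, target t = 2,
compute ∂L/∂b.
∂L/∂b = 8

y = wx + b = (2)(3) + 0 = 6
∂L/∂y = 2(y - t) = 2(6 - 2) = 8
∂y/∂b = 1
∂L/∂b = ∂L/∂y · ∂y/∂b = 8 × 1 = 8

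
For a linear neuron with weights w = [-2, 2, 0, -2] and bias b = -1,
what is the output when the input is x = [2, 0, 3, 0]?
y = -5

y = (-2)(2) + (2)(0) + (0)(3) + (-2)(0) + -1 = -5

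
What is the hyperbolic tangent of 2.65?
0.9901

tanh(2.65) = (e^(2.65) - e^(-2.65))/(e^(2.65) + e^(-2.65)) = 0.9901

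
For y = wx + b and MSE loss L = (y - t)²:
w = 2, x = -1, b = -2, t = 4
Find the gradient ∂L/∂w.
∂L/∂w = 16

y = wx + b = (2)(-1) + -2 = -4
∂L/∂y = 2(y - t) = 2(-4 - 4) = -16
∂y/∂w = x = -1
∂L/∂w = ∂L/∂y · ∂y/∂w = -16 × -1 = 16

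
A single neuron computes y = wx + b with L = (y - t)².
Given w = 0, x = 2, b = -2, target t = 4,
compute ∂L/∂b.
∂L/∂b = -12

y = wx + b = (0)(2) + -2 = -2
∂L/∂y = 2(y - t) = 2(-2 - 4) = -12
∂y/∂b = 1
∂L/∂b = ∂L/∂y · ∂y/∂b = -12 × 1 = -12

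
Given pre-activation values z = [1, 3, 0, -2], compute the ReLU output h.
h = [1, 3, 0, 0]

ReLU applied element-wise: max(0,1)=1, max(0,3)=3, max(0,0)=0, max(0,-2)=0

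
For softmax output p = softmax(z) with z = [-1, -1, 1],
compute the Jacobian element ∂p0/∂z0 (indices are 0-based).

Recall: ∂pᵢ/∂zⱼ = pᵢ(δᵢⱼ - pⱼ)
∂p0/∂z0 = 0.09516

p = softmax(z) = [0.1065, 0.1065, 0.787]
p0 = 0.1065

∂p0/∂z0 = p0(1 - p0) = 0.1065 × (1 - 0.1065) = 0.09516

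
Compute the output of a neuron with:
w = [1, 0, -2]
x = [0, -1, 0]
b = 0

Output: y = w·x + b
y = 0

y = (1)(0) + (0)(-1) + (-2)(0) + 0 = 0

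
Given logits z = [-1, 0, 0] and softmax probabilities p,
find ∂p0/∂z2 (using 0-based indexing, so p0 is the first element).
∂p0/∂z2 = -0.06561

p = softmax(z) = [0.1554, 0.4223, 0.4223]
p0 = 0.1554, p2 = 0.4223

∂p0/∂z2 = -p0 × p2 = -0.1554 × 0.4223 = -0.06561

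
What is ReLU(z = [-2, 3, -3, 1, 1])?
h = [0, 3, 0, 1, 1]

ReLU applied element-wise: max(0,-2)=0, max(0,3)=3, max(0,-3)=0, max(0,1)=1, max(0,1)=1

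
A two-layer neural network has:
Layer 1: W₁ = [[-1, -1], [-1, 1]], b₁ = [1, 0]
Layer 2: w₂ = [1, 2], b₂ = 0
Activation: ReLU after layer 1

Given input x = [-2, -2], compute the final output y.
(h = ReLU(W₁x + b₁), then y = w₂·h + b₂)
y = 5

Layer 1 pre-activation: z₁ = [5, 0]
After ReLU: h = [5, 0]
Layer 2 output: y = 1×5 + 2×0 + 0 = 5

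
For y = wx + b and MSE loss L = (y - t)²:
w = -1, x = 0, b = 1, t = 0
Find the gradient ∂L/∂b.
∂L/∂b = 2

y = wx + b = (-1)(0) + 1 = 1
∂L/∂y = 2(y - t) = 2(1 - 0) = 2
∂y/∂b = 1
∂L/∂b = ∂L/∂y · ∂y/∂b = 2 × 1 = 2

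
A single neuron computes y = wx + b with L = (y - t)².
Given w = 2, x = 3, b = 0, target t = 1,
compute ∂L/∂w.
∂L/∂w = 30

y = wx + b = (2)(3) + 0 = 6
∂L/∂y = 2(y - t) = 2(6 - 1) = 10
∂y/∂w = x = 3
∂L/∂w = ∂L/∂y · ∂y/∂w = 10 × 3 = 30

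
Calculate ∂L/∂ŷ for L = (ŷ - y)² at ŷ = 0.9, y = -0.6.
∂L/∂ŷ = 3.0

∂L/∂ŷ = 2(ŷ - y) = 2(0.9 - -0.6) = 2(1.5) = 3.0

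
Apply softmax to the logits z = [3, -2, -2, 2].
p = [0.7239, 0.0049, 0.0049, 0.2663]

exp(z) = [20.09, 0.1353, 0.1353, 7.389]
Sum = 27.75
p = [0.7239, 0.0049, 0.0049, 0.2663]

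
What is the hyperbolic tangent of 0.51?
0.4699

tanh(0.51) = (e^(0.51) - e^(-0.51))/(e^(0.51) + e^(-0.51)) = 0.4699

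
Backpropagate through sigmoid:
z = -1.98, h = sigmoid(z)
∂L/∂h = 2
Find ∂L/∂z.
∂L/∂z = 0.2132

σ(-1.98) = 0.1213
σ'(-1.98) = σ(-1.98)(1 - σ(-1.98)) = 0.1213 × 0.8787 = 0.1066
∂L/∂z = ∂L/∂h · σ'(z) = 2 × 0.1066 = 0.2132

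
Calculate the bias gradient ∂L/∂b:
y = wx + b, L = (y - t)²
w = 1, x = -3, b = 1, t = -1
∂L/∂b = -2

y = wx + b = (1)(-3) + 1 = -2
∂L/∂y = 2(y - t) = 2(-2 - -1) = -2
∂y/∂b = 1
∂L/∂b = ∂L/∂y · ∂y/∂b = -2 × 1 = -2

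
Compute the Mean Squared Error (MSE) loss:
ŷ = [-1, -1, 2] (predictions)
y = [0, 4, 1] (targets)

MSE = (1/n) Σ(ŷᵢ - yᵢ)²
MSE = 9

MSE = (1/3)((-1-0)² + (-1-4)² + (2-1)²) = (1/3)(1 + 25 + 1) = 9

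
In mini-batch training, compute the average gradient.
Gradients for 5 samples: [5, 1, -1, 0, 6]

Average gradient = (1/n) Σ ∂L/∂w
Average gradient = 2.2

Average = (1/5)(5 + 1 + -1 + 0 + 6) = 11/5 = 2.2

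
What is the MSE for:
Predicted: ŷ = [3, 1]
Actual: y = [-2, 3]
MSE = 14.5

MSE = (1/2)((3--2)² + (1-3)²) = (1/2)(25 + 4) = 14.5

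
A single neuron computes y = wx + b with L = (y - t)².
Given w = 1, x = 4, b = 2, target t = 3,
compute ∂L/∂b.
∂L/∂b = 6

y = wx + b = (1)(4) + 2 = 6
∂L/∂y = 2(y - t) = 2(6 - 3) = 6
∂y/∂b = 1
∂L/∂b = ∂L/∂y · ∂y/∂b = 6 × 1 = 6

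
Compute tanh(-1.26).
-0.8511

tanh(-1.26) = (e^(-1.26) - e^(1.26))/(e^(-1.26) + e^(1.26)) = -0.8511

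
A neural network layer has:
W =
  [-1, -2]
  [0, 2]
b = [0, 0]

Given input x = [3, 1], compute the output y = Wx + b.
y = [-5, 2]

Wx = [-1×3 + -2×1, 0×3 + 2×1]
   = [-5, 2]
y = Wx + b = [-5 + 0, 2 + 0] = [-5, 2]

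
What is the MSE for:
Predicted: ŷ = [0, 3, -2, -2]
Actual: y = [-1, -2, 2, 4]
MSE = 19.5

MSE = (1/4)((0--1)² + (3--2)² + (-2-2)² + (-2-4)²) = (1/4)(1 + 25 + 16 + 36) = 19.5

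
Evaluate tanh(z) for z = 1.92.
0.9579

tanh(1.92) = (e^(1.92) - e^(-1.92))/(e^(1.92) + e^(-1.92)) = 0.9579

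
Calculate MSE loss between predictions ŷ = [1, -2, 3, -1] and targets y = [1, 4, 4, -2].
MSE = 9.5

MSE = (1/4)((1-1)² + (-2-4)² + (3-4)² + (-1--2)²) = (1/4)(0 + 36 + 1 + 1) = 9.5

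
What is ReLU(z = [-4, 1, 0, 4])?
h = [0, 1, 0, 4]

ReLU applied element-wise: max(0,-4)=0, max(0,1)=1, max(0,0)=0, max(0,4)=4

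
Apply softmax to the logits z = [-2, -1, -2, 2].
p = [0.0169, 0.0458, 0.0169, 0.9205]

exp(z) = [0.1353, 0.3679, 0.1353, 7.389]
Sum = 8.028
p = [0.0169, 0.0458, 0.0169, 0.9205]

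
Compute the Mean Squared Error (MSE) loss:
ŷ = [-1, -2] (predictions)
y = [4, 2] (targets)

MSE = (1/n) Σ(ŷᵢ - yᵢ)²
MSE = 20.5

MSE = (1/2)((-1-4)² + (-2-2)²) = (1/2)(25 + 16) = 20.5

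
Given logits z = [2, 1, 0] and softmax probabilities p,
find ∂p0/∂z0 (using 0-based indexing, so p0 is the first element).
∂p0/∂z0 = 0.2227

p = softmax(z) = [0.6652, 0.2447, 0.09003]
p0 = 0.6652

∂p0/∂z0 = p0(1 - p0) = 0.6652 × (1 - 0.6652) = 0.2227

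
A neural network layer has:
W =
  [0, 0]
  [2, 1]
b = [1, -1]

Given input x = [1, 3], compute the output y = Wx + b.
y = [1, 4]

Wx = [0×1 + 0×3, 2×1 + 1×3]
   = [0, 5]
y = Wx + b = [0 + 1, 5 + -1] = [1, 4]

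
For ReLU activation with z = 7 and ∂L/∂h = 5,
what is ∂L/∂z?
∂L/∂z = 5

h = ReLU(7) = 7
Since z > 0: ∂h/∂z = 1
∂L/∂z = ∂L/∂h · ∂h/∂z = 5 × 1 = 5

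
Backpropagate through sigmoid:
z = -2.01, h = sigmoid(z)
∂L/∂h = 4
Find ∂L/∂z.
∂L/∂z = 0.4168

σ(-2.01) = 0.1182
σ'(-2.01) = σ(-2.01)(1 - σ(-2.01)) = 0.1182 × 0.8818 = 0.1042
∂L/∂z = ∂L/∂h · σ'(z) = 4 × 0.1042 = 0.4168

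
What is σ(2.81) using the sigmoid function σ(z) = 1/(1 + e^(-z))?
0.9432

sigmoid(2.81) = 1/(1 + e^(-2.81)) = 1/(1 + 0.0602) = 0.9432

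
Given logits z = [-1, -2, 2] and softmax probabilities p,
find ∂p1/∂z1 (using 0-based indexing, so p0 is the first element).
∂p1/∂z1 = 0.01685

p = softmax(z) = [0.04661, 0.01715, 0.9362]
p1 = 0.01715

∂p1/∂z1 = p1(1 - p1) = 0.01715 × (1 - 0.01715) = 0.01685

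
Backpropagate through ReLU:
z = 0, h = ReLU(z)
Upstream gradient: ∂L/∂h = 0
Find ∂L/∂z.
∂L/∂z = 0

h = ReLU(0) = 0
At z = 0: ∂h/∂z = 0 (by convention)
∂L/∂z = ∂L/∂h · ∂h/∂z = 0 × 0 = 0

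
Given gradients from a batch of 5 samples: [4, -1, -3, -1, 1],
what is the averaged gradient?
Average gradient = 0

Average = (1/5)(4 + -1 + -3 + -1 + 1) = 0/5 = 0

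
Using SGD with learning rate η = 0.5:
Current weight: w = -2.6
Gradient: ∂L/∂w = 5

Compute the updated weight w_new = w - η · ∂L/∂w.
w_new = -5.1

w_new = w - η·∂L/∂w = -2.6 - 0.5×(5) = -2.6 - (2.5) = -5.1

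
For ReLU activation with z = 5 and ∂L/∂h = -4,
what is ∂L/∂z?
∂L/∂z = -4

h = ReLU(5) = 5
Since z > 0: ∂h/∂z = 1
∂L/∂z = ∂L/∂h · ∂h/∂z = -4 × 1 = -4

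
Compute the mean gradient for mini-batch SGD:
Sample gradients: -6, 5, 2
Average gradient = 0.3333

Average = (1/3)(-6 + 5 + 2) = 1/3 = 0.3333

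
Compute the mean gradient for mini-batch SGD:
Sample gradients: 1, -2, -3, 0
Average gradient = -1

Average = (1/4)(1 + -2 + -3 + 0) = -4/4 = -1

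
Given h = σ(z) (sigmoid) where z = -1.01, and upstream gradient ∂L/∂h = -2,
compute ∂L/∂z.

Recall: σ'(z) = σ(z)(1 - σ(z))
∂L/∂z = -0.3914

σ(-1.01) = 0.267
σ'(-1.01) = σ(-1.01)(1 - σ(-1.01)) = 0.267 × 0.733 = 0.1957
∂L/∂z = ∂L/∂h · σ'(z) = -2 × 0.1957 = -0.3914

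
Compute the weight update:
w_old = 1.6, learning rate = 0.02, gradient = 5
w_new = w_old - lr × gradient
w_new = 1.5

w_new = w - η·∂L/∂w = 1.6 - 0.02×(5) = 1.6 - (0.1) = 1.5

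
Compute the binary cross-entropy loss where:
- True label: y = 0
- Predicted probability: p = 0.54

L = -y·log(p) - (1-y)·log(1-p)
L = 0.7765

L = -0·log(0.54) - 1·log(0.46) = -log(0.46) = 0.7765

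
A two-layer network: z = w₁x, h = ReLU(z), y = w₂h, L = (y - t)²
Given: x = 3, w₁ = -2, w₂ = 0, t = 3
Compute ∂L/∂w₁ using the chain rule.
∂L/∂w₁ = 0

Forward pass:
z = w₁x = -2×3 = -6
h = ReLU(-6) = 0
y = w₂h = 0×0 = 0

Backward pass:
∂L/∂y = 2(y - t) = 2(0 - 3) = -6
∂y/∂h = w₂ = 0
∂h/∂z = 0 (ReLU derivative)
∂z/∂w₁ = x = 3

∂L/∂w₁ = -6 × 0 × 0 × 3 = 0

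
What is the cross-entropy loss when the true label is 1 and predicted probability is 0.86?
L = 0.1508

L = -1·log(0.86) - 0·log(0.14) = -log(0.86) = 0.1508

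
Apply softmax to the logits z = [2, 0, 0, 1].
p = [0.6103, 0.0826, 0.0826, 0.2245]

exp(z) = [7.389, 1, 1, 2.718]
Sum = 12.11
p = [0.6103, 0.0826, 0.0826, 0.2245]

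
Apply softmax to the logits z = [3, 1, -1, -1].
p = [0.8533, 0.1155, 0.0156, 0.0156]

exp(z) = [20.09, 2.718, 0.3679, 0.3679]
Sum = 23.54
p = [0.8533, 0.1155, 0.0156, 0.0156]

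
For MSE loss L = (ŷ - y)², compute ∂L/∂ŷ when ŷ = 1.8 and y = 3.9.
∂L/∂ŷ = -4.2

∂L/∂ŷ = 2(ŷ - y) = 2(1.8 - 3.9) = 2(-2.1) = -4.2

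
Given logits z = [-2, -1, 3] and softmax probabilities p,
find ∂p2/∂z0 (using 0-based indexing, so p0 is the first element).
∂p2/∂z0 = -0.006413

p = softmax(z) = [0.006573, 0.01787, 0.9756]
p2 = 0.9756, p0 = 0.006573

∂p2/∂z0 = -p2 × p0 = -0.9756 × 0.006573 = -0.006413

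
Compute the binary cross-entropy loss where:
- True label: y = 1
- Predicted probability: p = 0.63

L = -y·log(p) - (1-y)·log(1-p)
L = 0.462

L = -1·log(0.63) - 0·log(0.37) = -log(0.63) = 0.462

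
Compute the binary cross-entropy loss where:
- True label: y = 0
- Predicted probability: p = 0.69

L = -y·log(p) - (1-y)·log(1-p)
L = 1.171

L = -0·log(0.69) - 1·log(0.31) = -log(0.31) = 1.171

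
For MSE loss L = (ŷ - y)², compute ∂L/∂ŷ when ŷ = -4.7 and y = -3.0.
∂L/∂ŷ = -3.4

∂L/∂ŷ = 2(ŷ - y) = 2(-4.7 - -3.0) = 2(-1.7) = -3.4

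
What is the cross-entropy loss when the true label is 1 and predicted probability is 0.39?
L = 0.9416

L = -1·log(0.39) - 0·log(0.61) = -log(0.39) = 0.9416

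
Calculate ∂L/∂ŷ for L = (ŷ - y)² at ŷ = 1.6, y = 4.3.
∂L/∂ŷ = -5.4

∂L/∂ŷ = 2(ŷ - y) = 2(1.6 - 4.3) = 2(-2.7) = -5.4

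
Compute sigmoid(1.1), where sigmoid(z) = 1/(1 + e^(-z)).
0.7503

sigmoid(1.1) = 1/(1 + e^(-1.1)) = 1/(1 + 0.3329) = 0.7503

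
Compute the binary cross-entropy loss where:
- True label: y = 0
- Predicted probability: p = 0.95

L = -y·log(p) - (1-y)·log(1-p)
L = 2.996

L = -0·log(0.95) - 1·log(0.05) = -log(0.05) = 2.996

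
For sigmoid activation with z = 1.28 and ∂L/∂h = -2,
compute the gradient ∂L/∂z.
∂L/∂z = -0.3404

σ(1.28) = 0.7824
σ'(1.28) = σ(1.28)(1 - σ(1.28)) = 0.7824 × 0.2176 = 0.1702
∂L/∂z = ∂L/∂h · σ'(z) = -2 × 0.1702 = -0.3404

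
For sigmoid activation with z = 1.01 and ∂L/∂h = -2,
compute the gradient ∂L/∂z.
∂L/∂z = -0.3914

σ(1.01) = 0.733
σ'(1.01) = σ(1.01)(1 - σ(1.01)) = 0.733 × 0.267 = 0.1957
∂L/∂z = ∂L/∂h · σ'(z) = -2 × 0.1957 = -0.3914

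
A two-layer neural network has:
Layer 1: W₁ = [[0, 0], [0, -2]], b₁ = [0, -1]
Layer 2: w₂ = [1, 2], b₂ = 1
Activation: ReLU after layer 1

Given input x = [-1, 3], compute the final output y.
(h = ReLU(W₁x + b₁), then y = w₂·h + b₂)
y = 1

Layer 1 pre-activation: z₁ = [0, -7]
After ReLU: h = [0, 0]
Layer 2 output: y = 1×0 + 2×0 + 1 = 1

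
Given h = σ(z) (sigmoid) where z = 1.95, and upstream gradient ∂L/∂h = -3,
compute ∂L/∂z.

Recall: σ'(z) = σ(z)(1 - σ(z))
∂L/∂z = -0.3271

σ(1.95) = 0.8754
σ'(1.95) = σ(1.95)(1 - σ(1.95)) = 0.8754 × 0.1246 = 0.109
∂L/∂z = ∂L/∂h · σ'(z) = -3 × 0.109 = -0.3271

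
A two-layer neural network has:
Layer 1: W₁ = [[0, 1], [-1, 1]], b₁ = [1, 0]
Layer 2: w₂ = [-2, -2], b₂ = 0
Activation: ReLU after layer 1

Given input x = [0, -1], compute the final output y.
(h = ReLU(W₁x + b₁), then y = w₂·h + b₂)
y = 0

Layer 1 pre-activation: z₁ = [0, -1]
After ReLU: h = [0, 0]
Layer 2 output: y = -2×0 + -2×0 + 0 = 0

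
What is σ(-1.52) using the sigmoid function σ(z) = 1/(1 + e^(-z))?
0.1795

sigmoid(-1.52) = 1/(1 + e^(1.52)) = 1/(1 + 4.572) = 0.1795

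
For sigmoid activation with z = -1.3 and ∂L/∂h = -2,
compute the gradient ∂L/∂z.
∂L/∂z = -0.3366

σ(-1.3) = 0.2142
σ'(-1.3) = σ(-1.3)(1 - σ(-1.3)) = 0.2142 × 0.7858 = 0.1683
∂L/∂z = ∂L/∂h · σ'(z) = -2 × 0.1683 = -0.3366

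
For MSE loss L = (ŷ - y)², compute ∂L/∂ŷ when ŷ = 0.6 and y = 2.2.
∂L/∂ŷ = -3.2

∂L/∂ŷ = 2(ŷ - y) = 2(0.6 - 2.2) = 2(-1.6) = -3.2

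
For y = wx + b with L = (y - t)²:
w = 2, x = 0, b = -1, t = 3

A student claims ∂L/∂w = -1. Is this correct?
Incorrect

y = (2)(0) + -1 = -1
∂L/∂y = 2(y - t) = 2(-1 - 3) = -8
∂y/∂w = x = 0
∂L/∂w = -8 × 0 = 0

Claimed value: -1
Incorrect: The correct gradient is 0.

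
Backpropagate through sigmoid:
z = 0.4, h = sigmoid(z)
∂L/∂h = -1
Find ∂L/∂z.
∂L/∂z = -0.2403

σ(0.4) = 0.5987
σ'(0.4) = σ(0.4)(1 - σ(0.4)) = 0.5987 × 0.4013 = 0.2403
∂L/∂z = ∂L/∂h · σ'(z) = -1 × 0.2403 = -0.2403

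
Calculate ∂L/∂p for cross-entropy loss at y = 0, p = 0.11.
∂L/∂p = 1.124

∂L/∂p = -y/p + (1-y)/(1-p) = 0 + 1/0.89 = 1.124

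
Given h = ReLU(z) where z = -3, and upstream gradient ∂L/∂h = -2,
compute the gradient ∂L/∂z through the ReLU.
∂L/∂z = 0

h = ReLU(-3) = 0
Since z < 0: ∂h/∂z = 0
∂L/∂z = ∂L/∂h · ∂h/∂z = -2 × 0 = 0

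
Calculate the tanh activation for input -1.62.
-0.9246

tanh(-1.62) = (e^(-1.62) - e^(1.62))/(e^(-1.62) + e^(1.62)) = -0.9246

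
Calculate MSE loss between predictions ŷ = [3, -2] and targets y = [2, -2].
MSE = 0.5

MSE = (1/2)((3-2)² + (-2--2)²) = (1/2)(1 + 0) = 0.5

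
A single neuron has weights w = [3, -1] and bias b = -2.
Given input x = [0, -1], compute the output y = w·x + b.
y = -1

y = (3)(0) + (-1)(-1) + -2 = -1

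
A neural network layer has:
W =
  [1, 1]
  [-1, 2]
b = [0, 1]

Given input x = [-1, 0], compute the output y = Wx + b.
y = [-1, 2]

Wx = [1×-1 + 1×0, -1×-1 + 2×0]
   = [-1, 1]
y = Wx + b = [-1 + 0, 1 + 1] = [-1, 2]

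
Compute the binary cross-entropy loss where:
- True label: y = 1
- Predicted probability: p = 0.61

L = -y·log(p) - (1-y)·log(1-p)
L = 0.4943

L = -1·log(0.61) - 0·log(0.39) = -log(0.61) = 0.4943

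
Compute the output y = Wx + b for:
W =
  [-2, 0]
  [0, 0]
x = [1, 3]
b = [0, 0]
y = [-2, 0]

Wx = [-2×1 + 0×3, 0×1 + 0×3]
   = [-2, 0]
y = Wx + b = [-2 + 0, 0 + 0] = [-2, 0]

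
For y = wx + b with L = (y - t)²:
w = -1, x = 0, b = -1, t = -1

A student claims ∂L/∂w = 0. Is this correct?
Correct

y = (-1)(0) + -1 = -1
∂L/∂y = 2(y - t) = 2(-1 - -1) = 0
∂y/∂w = x = 0
∂L/∂w = 0 × 0 = 0

Claimed value: 0
Correct: The correct gradient is 0.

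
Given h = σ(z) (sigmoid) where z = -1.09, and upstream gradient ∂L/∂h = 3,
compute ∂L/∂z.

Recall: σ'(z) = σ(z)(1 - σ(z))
∂L/∂z = 0.5649

σ(-1.09) = 0.2516
σ'(-1.09) = σ(-1.09)(1 - σ(-1.09)) = 0.2516 × 0.7484 = 0.1883
∂L/∂z = ∂L/∂h · σ'(z) = 3 × 0.1883 = 0.5649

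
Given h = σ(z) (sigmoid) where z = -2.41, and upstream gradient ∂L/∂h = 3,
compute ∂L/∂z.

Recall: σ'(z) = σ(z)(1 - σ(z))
∂L/∂z = 0.2269

σ(-2.41) = 0.08241
σ'(-2.41) = σ(-2.41)(1 - σ(-2.41)) = 0.08241 × 0.9176 = 0.07562
∂L/∂z = ∂L/∂h · σ'(z) = 3 × 0.07562 = 0.2269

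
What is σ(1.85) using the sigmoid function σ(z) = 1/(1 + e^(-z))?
0.8641

sigmoid(1.85) = 1/(1 + e^(-1.85)) = 1/(1 + 0.1572) = 0.8641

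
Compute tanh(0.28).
0.2729

tanh(0.28) = (e^(0.28) - e^(-0.28))/(e^(0.28) + e^(-0.28)) = 0.2729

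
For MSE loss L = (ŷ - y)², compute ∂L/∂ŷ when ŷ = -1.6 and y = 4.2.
∂L/∂ŷ = -11.6

∂L/∂ŷ = 2(ŷ - y) = 2(-1.6 - 4.2) = 2(-5.8) = -11.6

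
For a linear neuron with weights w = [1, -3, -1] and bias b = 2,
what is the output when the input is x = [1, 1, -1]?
y = 1

y = (1)(1) + (-3)(1) + (-1)(-1) + 2 = 1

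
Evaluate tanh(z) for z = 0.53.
0.4854

tanh(0.53) = (e^(0.53) - e^(-0.53))/(e^(0.53) + e^(-0.53)) = 0.4854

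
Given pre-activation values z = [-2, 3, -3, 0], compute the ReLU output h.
h = [0, 3, 0, 0]

ReLU applied element-wise: max(0,-2)=0, max(0,3)=3, max(0,-3)=0, max(0,0)=0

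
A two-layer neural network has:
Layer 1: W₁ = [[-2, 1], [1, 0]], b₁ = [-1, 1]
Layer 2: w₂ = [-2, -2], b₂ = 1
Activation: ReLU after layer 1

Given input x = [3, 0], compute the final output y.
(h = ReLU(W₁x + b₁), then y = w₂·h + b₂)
y = -7

Layer 1 pre-activation: z₁ = [-7, 4]
After ReLU: h = [0, 4]
Layer 2 output: y = -2×0 + -2×4 + 1 = -7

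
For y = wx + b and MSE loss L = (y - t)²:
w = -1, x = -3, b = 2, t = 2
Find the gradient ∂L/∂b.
∂L/∂b = 6

y = wx + b = (-1)(-3) + 2 = 5
∂L/∂y = 2(y - t) = 2(5 - 2) = 6
∂y/∂b = 1
∂L/∂b = ∂L/∂y · ∂y/∂b = 6 × 1 = 6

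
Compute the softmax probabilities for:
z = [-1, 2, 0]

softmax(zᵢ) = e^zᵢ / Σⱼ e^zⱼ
p = [0.042, 0.8438, 0.1142]

exp(z) = [0.3679, 7.389, 1]
Sum = 8.757
p = [0.042, 0.8438, 0.1142]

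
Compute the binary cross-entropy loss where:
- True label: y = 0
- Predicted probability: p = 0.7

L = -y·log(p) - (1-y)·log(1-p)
L = 1.204

L = -0·log(0.7) - 1·log(0.3) = -log(0.3) = 1.204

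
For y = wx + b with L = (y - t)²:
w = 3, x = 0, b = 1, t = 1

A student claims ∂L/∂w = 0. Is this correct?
Correct

y = (3)(0) + 1 = 1
∂L/∂y = 2(y - t) = 2(1 - 1) = 0
∂y/∂w = x = 0
∂L/∂w = 0 × 0 = 0

Claimed value: 0
Correct: The correct gradient is 0.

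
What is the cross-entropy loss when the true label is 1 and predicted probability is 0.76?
L = 0.2744

L = -1·log(0.76) - 0·log(0.24) = -log(0.76) = 0.2744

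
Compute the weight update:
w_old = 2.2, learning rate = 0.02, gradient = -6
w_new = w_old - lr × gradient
w_new = 2.32

w_new = w - η·∂L/∂w = 2.2 - 0.02×(-6) = 2.2 - (-0.12) = 2.32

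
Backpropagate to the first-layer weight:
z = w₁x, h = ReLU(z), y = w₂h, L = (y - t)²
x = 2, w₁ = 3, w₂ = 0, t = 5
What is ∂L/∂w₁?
∂L/∂w₁ = 0

Forward pass:
z = w₁x = 3×2 = 6
h = ReLU(6) = 6
y = w₂h = 0×6 = 0

Backward pass:
∂L/∂y = 2(y - t) = 2(0 - 5) = -10
∂y/∂h = w₂ = 0
∂h/∂z = 1 (ReLU derivative)
∂z/∂w₁ = x = 2

∂L/∂w₁ = -10 × 0 × 1 × 2 = 0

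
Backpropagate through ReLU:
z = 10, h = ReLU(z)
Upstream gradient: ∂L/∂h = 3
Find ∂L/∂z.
∂L/∂z = 3

h = ReLU(10) = 10
Since z > 0: ∂h/∂z = 1
∂L/∂z = ∂L/∂h · ∂h/∂z = 3 × 1 = 3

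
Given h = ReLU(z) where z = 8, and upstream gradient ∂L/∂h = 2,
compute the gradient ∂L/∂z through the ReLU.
∂L/∂z = 2

h = ReLU(8) = 8
Since z > 0: ∂h/∂z = 1
∂L/∂z = ∂L/∂h · ∂h/∂z = 2 × 1 = 2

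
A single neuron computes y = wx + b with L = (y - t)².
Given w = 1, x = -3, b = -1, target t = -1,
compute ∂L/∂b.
∂L/∂b = -6

y = wx + b = (1)(-3) + -1 = -4
∂L/∂y = 2(y - t) = 2(-4 - -1) = -6
∂y/∂b = 1
∂L/∂b = ∂L/∂y · ∂y/∂b = -6 × 1 = -6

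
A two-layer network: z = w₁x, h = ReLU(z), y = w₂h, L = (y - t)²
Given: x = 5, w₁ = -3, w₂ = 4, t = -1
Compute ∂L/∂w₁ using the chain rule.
∂L/∂w₁ = 0

Forward pass:
z = w₁x = -3×5 = -15
h = ReLU(-15) = 0
y = w₂h = 4×0 = 0

Backward pass:
∂L/∂y = 2(y - t) = 2(0 - -1) = 2
∂y/∂h = w₂ = 4
∂h/∂z = 0 (ReLU derivative)
∂z/∂w₁ = x = 5

∂L/∂w₁ = 2 × 4 × 0 × 5 = 0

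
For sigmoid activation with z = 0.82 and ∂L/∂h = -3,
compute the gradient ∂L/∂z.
∂L/∂z = -0.6368

σ(0.82) = 0.6942
σ'(0.82) = σ(0.82)(1 - σ(0.82)) = 0.6942 × 0.3058 = 0.2123
∂L/∂z = ∂L/∂h · σ'(z) = -3 × 0.2123 = -0.6368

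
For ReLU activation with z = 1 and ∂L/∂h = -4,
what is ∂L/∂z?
∂L/∂z = -4

h = ReLU(1) = 1
Since z > 0: ∂h/∂z = 1
∂L/∂z = ∂L/∂h · ∂h/∂z = -4 × 1 = -4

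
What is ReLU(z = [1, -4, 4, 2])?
h = [1, 0, 4, 2]

ReLU applied element-wise: max(0,1)=1, max(0,-4)=0, max(0,4)=4, max(0,2)=2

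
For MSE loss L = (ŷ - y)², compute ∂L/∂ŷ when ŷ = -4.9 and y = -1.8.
∂L/∂ŷ = -6.2

∂L/∂ŷ = 2(ŷ - y) = 2(-4.9 - -1.8) = 2(-3.1) = -6.2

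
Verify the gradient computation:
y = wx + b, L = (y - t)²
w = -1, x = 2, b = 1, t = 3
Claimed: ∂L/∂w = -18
Incorrect

y = (-1)(2) + 1 = -1
∂L/∂y = 2(y - t) = 2(-1 - 3) = -8
∂y/∂w = x = 2
∂L/∂w = -8 × 2 = -16

Claimed value: -18
Incorrect: The correct gradient is -16.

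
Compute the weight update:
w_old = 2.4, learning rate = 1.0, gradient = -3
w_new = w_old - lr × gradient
w_new = 5.4

w_new = w - η·∂L/∂w = 2.4 - 1.0×(-3) = 2.4 - (-3) = 5.4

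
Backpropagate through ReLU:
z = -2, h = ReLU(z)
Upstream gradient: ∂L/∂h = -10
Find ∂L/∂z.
∂L/∂z = 0

h = ReLU(-2) = 0
Since z < 0: ∂h/∂z = 0
∂L/∂z = ∂L/∂h · ∂h/∂z = -10 × 0 = 0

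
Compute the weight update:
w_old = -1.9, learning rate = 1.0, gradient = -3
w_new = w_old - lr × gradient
w_new = 1.1

w_new = w - η·∂L/∂w = -1.9 - 1.0×(-3) = -1.9 - (-3) = 1.1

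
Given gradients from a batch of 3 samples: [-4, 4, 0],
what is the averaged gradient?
Average gradient = 0

Average = (1/3)(-4 + 4 + 0) = 0/3 = 0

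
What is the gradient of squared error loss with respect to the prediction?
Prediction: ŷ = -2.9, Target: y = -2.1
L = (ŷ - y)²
∂L/∂ŷ = -1.6

∂L/∂ŷ = 2(ŷ - y) = 2(-2.9 - -2.1) = 2(-0.8) = -1.6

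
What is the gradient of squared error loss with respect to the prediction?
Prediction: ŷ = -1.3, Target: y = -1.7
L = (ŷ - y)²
∂L/∂ŷ = 0.8

∂L/∂ŷ = 2(ŷ - y) = 2(-1.3 - -1.7) = 2(0.4) = 0.8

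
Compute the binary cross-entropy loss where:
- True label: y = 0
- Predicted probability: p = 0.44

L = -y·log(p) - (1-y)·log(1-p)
L = 0.5798

L = -0·log(0.44) - 1·log(0.56) = -log(0.56) = 0.5798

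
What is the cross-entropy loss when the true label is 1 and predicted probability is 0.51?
L = 0.6733

L = -1·log(0.51) - 0·log(0.49) = -log(0.51) = 0.6733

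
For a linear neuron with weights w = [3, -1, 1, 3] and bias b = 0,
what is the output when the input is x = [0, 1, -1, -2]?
y = -8

y = (3)(0) + (-1)(1) + (1)(-1) + (3)(-2) + 0 = -8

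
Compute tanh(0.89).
0.7114

tanh(0.89) = (e^(0.89) - e^(-0.89))/(e^(0.89) + e^(-0.89)) = 0.7114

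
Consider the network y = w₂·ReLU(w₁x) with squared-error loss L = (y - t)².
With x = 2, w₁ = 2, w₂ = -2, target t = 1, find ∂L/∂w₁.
∂L/∂w₁ = 72

Forward pass:
z = w₁x = 2×2 = 4
h = ReLU(4) = 4
y = w₂h = -2×4 = -8

Backward pass:
∂L/∂y = 2(y - t) = 2(-8 - 1) = -18
∂y/∂h = w₂ = -2
∂h/∂z = 1 (ReLU derivative)
∂z/∂w₁ = x = 2

∂L/∂w₁ = -18 × -2 × 1 × 2 = 72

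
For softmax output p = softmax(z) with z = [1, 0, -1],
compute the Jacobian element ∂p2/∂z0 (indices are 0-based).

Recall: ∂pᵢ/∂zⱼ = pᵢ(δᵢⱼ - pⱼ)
∂p2/∂z0 = -0.05989

p = softmax(z) = [0.6652, 0.2447, 0.09003]
p2 = 0.09003, p0 = 0.6652

∂p2/∂z0 = -p2 × p0 = -0.09003 × 0.6652 = -0.05989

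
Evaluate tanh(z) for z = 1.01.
0.7658

tanh(1.01) = (e^(1.01) - e^(-1.01))/(e^(1.01) + e^(-1.01)) = 0.7658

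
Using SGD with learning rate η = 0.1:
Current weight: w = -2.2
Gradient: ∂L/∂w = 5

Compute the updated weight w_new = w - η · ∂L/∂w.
w_new = -2.7

w_new = w - η·∂L/∂w = -2.2 - 0.1×(5) = -2.2 - (0.5) = -2.7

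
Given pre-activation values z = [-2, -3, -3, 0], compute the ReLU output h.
h = [0, 0, 0, 0]

ReLU applied element-wise: max(0,-2)=0, max(0,-3)=0, max(0,-3)=0, max(0,0)=0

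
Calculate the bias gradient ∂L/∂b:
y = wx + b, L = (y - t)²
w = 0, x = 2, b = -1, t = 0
∂L/∂b = -2

y = wx + b = (0)(2) + -1 = -1
∂L/∂y = 2(y - t) = 2(-1 - 0) = -2
∂y/∂b = 1
∂L/∂b = ∂L/∂y · ∂y/∂b = -2 × 1 = -2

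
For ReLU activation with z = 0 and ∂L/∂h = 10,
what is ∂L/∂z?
∂L/∂z = 0

h = ReLU(0) = 0
At z = 0: ∂h/∂z = 0 (by convention)
∂L/∂z = ∂L/∂h · ∂h/∂z = 10 × 0 = 0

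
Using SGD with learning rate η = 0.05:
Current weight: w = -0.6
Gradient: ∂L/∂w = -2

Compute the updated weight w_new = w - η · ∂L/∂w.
w_new = -0.5

w_new = w - η·∂L/∂w = -0.6 - 0.05×(-2) = -0.6 - (-0.1) = -0.5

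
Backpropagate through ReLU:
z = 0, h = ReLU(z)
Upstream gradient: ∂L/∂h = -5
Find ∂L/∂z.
∂L/∂z = 0

h = ReLU(0) = 0
At z = 0: ∂h/∂z = 0 (by convention)
∂L/∂z = ∂L/∂h · ∂h/∂z = -5 × 0 = 0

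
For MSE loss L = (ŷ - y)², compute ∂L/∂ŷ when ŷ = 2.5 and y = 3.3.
∂L/∂ŷ = -1.6

∂L/∂ŷ = 2(ŷ - y) = 2(2.5 - 3.3) = 2(-0.8) = -1.6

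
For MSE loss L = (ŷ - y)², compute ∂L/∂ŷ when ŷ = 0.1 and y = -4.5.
∂L/∂ŷ = 9.2

∂L/∂ŷ = 2(ŷ - y) = 2(0.1 - -4.5) = 2(4.6) = 9.2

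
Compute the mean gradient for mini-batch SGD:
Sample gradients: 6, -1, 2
Average gradient = 2.333

Average = (1/3)(6 + -1 + 2) = 7/3 = 2.333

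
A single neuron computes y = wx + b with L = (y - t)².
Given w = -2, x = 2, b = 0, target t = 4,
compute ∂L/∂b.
∂L/∂b = -16

y = wx + b = (-2)(2) + 0 = -4
∂L/∂y = 2(y - t) = 2(-4 - 4) = -16
∂y/∂b = 1
∂L/∂b = ∂L/∂y · ∂y/∂b = -16 × 1 = -16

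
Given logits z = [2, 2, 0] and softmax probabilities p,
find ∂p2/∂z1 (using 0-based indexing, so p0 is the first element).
∂p2/∂z1 = -0.02968

p = softmax(z) = [0.4683, 0.4683, 0.06338]
p2 = 0.06338, p1 = 0.4683

∂p2/∂z1 = -p2 × p1 = -0.06338 × 0.4683 = -0.02968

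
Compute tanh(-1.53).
-0.9104

tanh(-1.53) = (e^(-1.53) - e^(1.53))/(e^(-1.53) + e^(1.53)) = -0.9104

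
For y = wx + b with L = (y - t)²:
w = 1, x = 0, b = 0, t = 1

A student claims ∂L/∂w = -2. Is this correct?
Incorrect

y = (1)(0) + 0 = 0
∂L/∂y = 2(y - t) = 2(0 - 1) = -2
∂y/∂w = x = 0
∂L/∂w = -2 × 0 = 0

Claimed value: -2
Incorrect: The correct gradient is 0.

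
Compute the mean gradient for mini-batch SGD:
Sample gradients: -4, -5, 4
Average gradient = -1.667

Average = (1/3)(-4 + -5 + 4) = -5/3 = -1.667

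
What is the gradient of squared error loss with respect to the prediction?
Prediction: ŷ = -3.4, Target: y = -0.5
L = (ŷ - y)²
∂L/∂ŷ = -5.8

∂L/∂ŷ = 2(ŷ - y) = 2(-3.4 - -0.5) = 2(-2.9) = -5.8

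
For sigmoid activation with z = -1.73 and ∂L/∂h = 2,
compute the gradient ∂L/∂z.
∂L/∂z = 0.2558

σ(-1.73) = 0.1506
σ'(-1.73) = σ(-1.73)(1 - σ(-1.73)) = 0.1506 × 0.8494 = 0.1279
∂L/∂z = ∂L/∂h · σ'(z) = 2 × 0.1279 = 0.2558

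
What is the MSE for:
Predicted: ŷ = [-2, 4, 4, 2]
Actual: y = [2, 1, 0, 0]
MSE = 11.25

MSE = (1/4)((-2-2)² + (4-1)² + (4-0)² + (2-0)²) = (1/4)(16 + 9 + 16 + 4) = 11.25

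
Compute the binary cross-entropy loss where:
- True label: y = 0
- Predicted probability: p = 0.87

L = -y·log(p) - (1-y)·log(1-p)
L = 2.04

L = -0·log(0.87) - 1·log(0.13) = -log(0.13) = 2.04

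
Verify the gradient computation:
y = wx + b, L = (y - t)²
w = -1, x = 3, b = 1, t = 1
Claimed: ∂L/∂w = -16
Incorrect

y = (-1)(3) + 1 = -2
∂L/∂y = 2(y - t) = 2(-2 - 1) = -6
∂y/∂w = x = 3
∂L/∂w = -6 × 3 = -18

Claimed value: -16
Incorrect: The correct gradient is -18.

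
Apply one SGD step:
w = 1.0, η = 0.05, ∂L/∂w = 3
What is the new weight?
w_new = 0.85

w_new = w - η·∂L/∂w = 1.0 - 0.05×(3) = 1.0 - (0.15) = 0.85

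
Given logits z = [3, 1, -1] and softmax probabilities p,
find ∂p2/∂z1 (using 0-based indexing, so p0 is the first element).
∂p2/∂z1 = -0.001862

p = softmax(z) = [0.8668, 0.1173, 0.01588]
p2 = 0.01588, p1 = 0.1173

∂p2/∂z1 = -p2 × p1 = -0.01588 × 0.1173 = -0.001862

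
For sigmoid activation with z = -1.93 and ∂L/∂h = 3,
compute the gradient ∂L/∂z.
∂L/∂z = 0.3321

σ(-1.93) = 0.1268
σ'(-1.93) = σ(-1.93)(1 - σ(-1.93)) = 0.1268 × 0.8732 = 0.1107
∂L/∂z = ∂L/∂h · σ'(z) = 3 × 0.1107 = 0.3321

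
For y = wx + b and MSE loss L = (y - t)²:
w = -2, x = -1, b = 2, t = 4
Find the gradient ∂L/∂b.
∂L/∂b = 0

y = wx + b = (-2)(-1) + 2 = 4
∂L/∂y = 2(y - t) = 2(4 - 4) = 0
∂y/∂b = 1
∂L/∂b = ∂L/∂y · ∂y/∂b = 0 × 1 = 0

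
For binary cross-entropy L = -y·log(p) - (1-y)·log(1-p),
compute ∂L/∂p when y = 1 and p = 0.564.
∂L/∂p = -1.773

∂L/∂p = -y/p + (1-y)/(1-p) = -1/0.564 + 0 = -1.773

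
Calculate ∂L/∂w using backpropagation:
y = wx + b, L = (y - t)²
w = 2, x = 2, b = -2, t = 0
∂L/∂w = 8

y = wx + b = (2)(2) + -2 = 2
∂L/∂y = 2(y - t) = 2(2 - 0) = 4
∂y/∂w = x = 2
∂L/∂w = ∂L/∂y · ∂y/∂w = 4 × 2 = 8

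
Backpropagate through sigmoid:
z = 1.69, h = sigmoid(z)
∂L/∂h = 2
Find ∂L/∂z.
∂L/∂z = 0.263

σ(1.69) = 0.8442
σ'(1.69) = σ(1.69)(1 - σ(1.69)) = 0.8442 × 0.1558 = 0.1315
∂L/∂z = ∂L/∂h · σ'(z) = 2 × 0.1315 = 0.263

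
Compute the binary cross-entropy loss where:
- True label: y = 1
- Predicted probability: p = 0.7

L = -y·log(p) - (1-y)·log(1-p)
L = 0.3567

L = -1·log(0.7) - 0·log(0.3) = -log(0.7) = 0.3567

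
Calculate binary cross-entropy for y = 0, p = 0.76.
L = 1.427

L = -0·log(0.76) - 1·log(0.24) = -log(0.24) = 1.427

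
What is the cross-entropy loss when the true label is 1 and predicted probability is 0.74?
L = 0.3011

L = -1·log(0.74) - 0·log(0.26) = -log(0.74) = 0.3011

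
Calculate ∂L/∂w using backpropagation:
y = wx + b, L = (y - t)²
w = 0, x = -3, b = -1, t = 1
∂L/∂w = 12

y = wx + b = (0)(-3) + -1 = -1
∂L/∂y = 2(y - t) = 2(-1 - 1) = -4
∂y/∂w = x = -3
∂L/∂w = ∂L/∂y · ∂y/∂w = -4 × -3 = 12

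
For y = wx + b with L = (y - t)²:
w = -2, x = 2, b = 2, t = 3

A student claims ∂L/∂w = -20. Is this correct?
Correct

y = (-2)(2) + 2 = -2
∂L/∂y = 2(y - t) = 2(-2 - 3) = -10
∂y/∂w = x = 2
∂L/∂w = -10 × 2 = -20

Claimed value: -20
Correct: The correct gradient is -20.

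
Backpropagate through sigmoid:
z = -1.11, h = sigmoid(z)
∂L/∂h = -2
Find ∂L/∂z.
∂L/∂z = -0.3729

σ(-1.11) = 0.2479
σ'(-1.11) = σ(-1.11)(1 - σ(-1.11)) = 0.2479 × 0.7521 = 0.1864
∂L/∂z = ∂L/∂h · σ'(z) = -2 × 0.1864 = -0.3729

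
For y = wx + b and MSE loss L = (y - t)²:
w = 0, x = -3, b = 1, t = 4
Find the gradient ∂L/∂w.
∂L/∂w = 18

y = wx + b = (0)(-3) + 1 = 1
∂L/∂y = 2(y - t) = 2(1 - 4) = -6
∂y/∂w = x = -3
∂L/∂w = ∂L/∂y · ∂y/∂w = -6 × -3 = 18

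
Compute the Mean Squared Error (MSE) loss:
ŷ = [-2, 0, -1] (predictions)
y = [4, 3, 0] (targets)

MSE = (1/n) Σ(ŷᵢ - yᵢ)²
MSE = 15.33

MSE = (1/3)((-2-4)² + (0-3)² + (-1-0)²) = (1/3)(36 + 9 + 1) = 15.33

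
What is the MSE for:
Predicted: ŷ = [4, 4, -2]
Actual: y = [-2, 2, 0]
MSE = 14.67

MSE = (1/3)((4--2)² + (4-2)² + (-2-0)²) = (1/3)(36 + 4 + 4) = 14.67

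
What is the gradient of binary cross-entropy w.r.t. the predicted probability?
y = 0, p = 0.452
∂L/∂p = 1.825

∂L/∂p = -y/p + (1-y)/(1-p) = 0 + 1/0.548 = 1.825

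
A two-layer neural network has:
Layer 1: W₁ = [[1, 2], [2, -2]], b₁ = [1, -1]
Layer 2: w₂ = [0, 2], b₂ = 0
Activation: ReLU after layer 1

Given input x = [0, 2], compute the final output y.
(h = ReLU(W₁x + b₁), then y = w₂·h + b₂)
y = 0

Layer 1 pre-activation: z₁ = [5, -5]
After ReLU: h = [5, 0]
Layer 2 output: y = 0×5 + 2×0 + 0 = 0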